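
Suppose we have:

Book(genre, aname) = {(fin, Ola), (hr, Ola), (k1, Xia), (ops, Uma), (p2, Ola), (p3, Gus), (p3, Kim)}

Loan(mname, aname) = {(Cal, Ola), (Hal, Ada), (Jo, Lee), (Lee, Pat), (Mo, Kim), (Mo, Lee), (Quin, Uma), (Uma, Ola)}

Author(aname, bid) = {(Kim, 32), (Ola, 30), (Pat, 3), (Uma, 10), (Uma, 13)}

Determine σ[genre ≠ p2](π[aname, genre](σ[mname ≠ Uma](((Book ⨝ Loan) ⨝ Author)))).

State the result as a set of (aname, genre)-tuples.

{(Kim, p3), (Ola, fin), (Ola, hr), (Uma, ops)}

Joining Book and Loan on aname yields {(fin, Ola, Cal), (fin, Ola, Uma), (hr, Ola, Cal), (hr, Ola, Uma), (ops, Uma, Quin), (p2, Ola, Cal), (p2, Ola, Uma), (p3, Kim, Mo)}.
Joining (Book ⨝ Loan) and Author on aname yields {(fin, Ola, Cal, 30), (fin, Ola, Uma, 30), (hr, Ola, Cal, 30), (hr, Ola, Uma, 30), (ops, Uma, Quin, 10), (ops, Uma, Quin, 13), (p2, Ola, Cal, 30), (p2, Ola, Uma, 30), (p3, Kim, Mo, 32)}.
Apply σ_{mname ≠ Uma}; surviving tuples: {(fin, Ola, Cal, 30), (hr, Ola, Cal, 30), (ops, Uma, Quin, 10), (ops, Uma, Quin, 13), (p2, Ola, Cal, 30), (p3, Kim, Mo, 32)}
π_{aname, genre} gives {(Kim, p3), (Ola, fin), (Ola, hr), (Ola, p2), (Uma, ops)} (1 duplicate(s) eliminated).
Apply σ_{genre ≠ p2}; surviving tuples: {(Kim, p3), (Ola, fin), (Ola, hr), (Uma, ops)}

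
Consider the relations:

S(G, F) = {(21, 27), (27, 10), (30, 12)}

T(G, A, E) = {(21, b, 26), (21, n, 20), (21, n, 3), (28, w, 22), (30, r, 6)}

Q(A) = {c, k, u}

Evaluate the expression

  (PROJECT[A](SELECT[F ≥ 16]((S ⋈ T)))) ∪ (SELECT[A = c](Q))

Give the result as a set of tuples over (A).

{b, c, n}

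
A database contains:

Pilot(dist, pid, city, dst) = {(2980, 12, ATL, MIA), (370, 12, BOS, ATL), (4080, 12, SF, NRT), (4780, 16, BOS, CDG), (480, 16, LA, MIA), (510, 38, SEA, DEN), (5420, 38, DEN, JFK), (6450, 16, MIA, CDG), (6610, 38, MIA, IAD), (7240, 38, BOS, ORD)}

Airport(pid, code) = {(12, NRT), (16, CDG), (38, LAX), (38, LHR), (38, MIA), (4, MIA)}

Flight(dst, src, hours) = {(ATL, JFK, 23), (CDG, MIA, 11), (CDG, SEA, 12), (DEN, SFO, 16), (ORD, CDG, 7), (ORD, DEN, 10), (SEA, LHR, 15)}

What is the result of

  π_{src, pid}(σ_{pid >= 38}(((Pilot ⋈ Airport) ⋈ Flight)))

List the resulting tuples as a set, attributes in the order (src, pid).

Pilot ⋈ Airport (natural join on pid): {(2980, 12, ATL, MIA, NRT), (370, 12, BOS, ATL, NRT), (4080, 12, SF, NRT, NRT), (4780, 16, BOS, CDG, CDG), (480, 16, LA, MIA, CDG), (510, 38, SEA, DEN, LAX), (510, 38, SEA, DEN, LHR), (510, 38, SEA, DEN, MIA), (5420, 38, DEN, JFK, LAX), (5420, 38, DEN, JFK, LHR), (5420, 38, DEN, JFK, MIA), (6450, 16, MIA, CDG, CDG), (6610, 38, MIA, IAD, LAX), (6610, 38, MIA, IAD, LHR), (6610, 38, MIA, IAD, MIA), (7240, 38, BOS, ORD, LAX), (7240, 38, BOS, ORD, LHR), (7240, 38, BOS, ORD, MIA)}
(Pilot ⋈ Airport) ⋈ Flight (natural join on dst): {(370, 12, BOS, ATL, NRT, JFK, 23), (4780, 16, BOS, CDG, CDG, MIA, 11), (4780, 16, BOS, CDG, CDG, SEA, 12), (510, 38, SEA, DEN, LAX, SFO, 16), (510, 38, SEA, DEN, LHR, SFO, 16), (510, 38, SEA, DEN, MIA, SFO, 16), (6450, 16, MIA, CDG, CDG, MIA, 11), (6450, 16, MIA, CDG, CDG, SEA, 12), (7240, 38, BOS, ORD, LAX, CDG, 7), (7240, 38, BOS, ORD, LAX, DEN, 10), (7240, 38, BOS, ORD, LHR, CDG, 7), (7240, 38, BOS, ORD, LHR, DEN, 10), (7240, 38, BOS, ORD, MIA, CDG, 7), (7240, 38, BOS, ORD, MIA, DEN, 10)}
σ[pid >= 38]: keep tuples satisfying pid >= 38 → {(510, 38, SEA, DEN, LAX, SFO, 16), (510, 38, SEA, DEN, LHR, SFO, 16), (510, 38, SEA, DEN, MIA, SFO, 16), (7240, 38, BOS, ORD, LAX, CDG, 7), (7240, 38, BOS, ORD, LAX, DEN, 10), (7240, 38, BOS, ORD, LHR, CDG, 7), (7240, 38, BOS, ORD, LHR, DEN, 10), (7240, 38, BOS, ORD, MIA, CDG, 7), (7240, 38, BOS, ORD, MIA, DEN, 10)}
Keep only column(s) src, pid (6 duplicate(s) eliminated): {(CDG, 38), (DEN, 38), (SFO, 38)}

{(CDG, 38), (DEN, 38), (SFO, 38)}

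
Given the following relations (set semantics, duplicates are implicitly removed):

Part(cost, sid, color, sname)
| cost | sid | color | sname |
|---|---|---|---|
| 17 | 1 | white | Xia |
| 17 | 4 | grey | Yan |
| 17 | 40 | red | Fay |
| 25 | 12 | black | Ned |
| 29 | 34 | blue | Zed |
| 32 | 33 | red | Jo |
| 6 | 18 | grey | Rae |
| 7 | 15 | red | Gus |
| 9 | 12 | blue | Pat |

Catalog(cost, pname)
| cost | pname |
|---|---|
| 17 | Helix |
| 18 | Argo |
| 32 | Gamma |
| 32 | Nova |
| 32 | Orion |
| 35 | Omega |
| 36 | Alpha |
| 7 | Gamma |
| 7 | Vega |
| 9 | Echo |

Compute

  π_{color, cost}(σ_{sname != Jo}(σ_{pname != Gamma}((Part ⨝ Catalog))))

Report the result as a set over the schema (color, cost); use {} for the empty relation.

{(blue, 9), (grey, 17), (red, 17), (red, 7), (white, 17)}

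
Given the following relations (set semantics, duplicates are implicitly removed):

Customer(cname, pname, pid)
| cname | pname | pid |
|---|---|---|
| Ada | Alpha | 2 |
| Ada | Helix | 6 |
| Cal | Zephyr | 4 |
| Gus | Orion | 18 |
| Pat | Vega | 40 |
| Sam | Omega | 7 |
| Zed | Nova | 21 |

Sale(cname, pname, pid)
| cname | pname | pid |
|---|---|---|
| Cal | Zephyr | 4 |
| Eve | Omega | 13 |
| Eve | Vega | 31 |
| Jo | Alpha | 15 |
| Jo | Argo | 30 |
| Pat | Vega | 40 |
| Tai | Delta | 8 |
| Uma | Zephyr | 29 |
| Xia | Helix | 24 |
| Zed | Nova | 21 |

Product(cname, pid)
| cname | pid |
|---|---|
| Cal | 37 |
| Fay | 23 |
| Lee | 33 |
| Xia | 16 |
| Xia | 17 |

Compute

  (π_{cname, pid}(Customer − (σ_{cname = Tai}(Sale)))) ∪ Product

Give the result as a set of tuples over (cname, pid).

Selection cname = Tai: {(Tai, Delta, 8)}
Difference: {(Ada, Alpha, 2), (Ada, Helix, 6), (Cal, Zephyr, 4), (Gus, Orion, 18), (Pat, Vega, 40), (Sam, Omega, 7), (Zed, Nova, 21)} with {(Tai, Delta, 8)} → {(Ada, Alpha, 2), (Ada, Helix, 6), (Cal, Zephyr, 4), (Gus, Orion, 18), (Pat, Vega, 40), (Sam, Omega, 7), (Zed, Nova, 21)}
π[cname, pid]: project onto (cname, pid) → {(Ada, 2), (Ada, 6), (Cal, 4), (Gus, 18), (Pat, 40), (Sam, 7), (Zed, 21)}
Union: {(Ada, 2), (Ada, 6), (Cal, 4), (Gus, 18), (Pat, 40), (Sam, 7), (Zed, 21)} with {(Cal, 37), (Fay, 23), (Lee, 33), (Xia, 16), (Xia, 17)} → {(Ada, 2), (Ada, 6), (Cal, 37), (Cal, 4), (Fay, 23), (Gus, 18), (Lee, 33), (Pat, 40), (Sam, 7), (Xia, 16), (Xia, 17), (Zed, 21)}

{(Ada, 2), (Ada, 6), (Cal, 37), (Cal, 4), (Fay, 23), (Gus, 18), (Lee, 33), (Pat, 40), (Sam, 7), (Xia, 16), (Xia, 17), (Zed, 21)}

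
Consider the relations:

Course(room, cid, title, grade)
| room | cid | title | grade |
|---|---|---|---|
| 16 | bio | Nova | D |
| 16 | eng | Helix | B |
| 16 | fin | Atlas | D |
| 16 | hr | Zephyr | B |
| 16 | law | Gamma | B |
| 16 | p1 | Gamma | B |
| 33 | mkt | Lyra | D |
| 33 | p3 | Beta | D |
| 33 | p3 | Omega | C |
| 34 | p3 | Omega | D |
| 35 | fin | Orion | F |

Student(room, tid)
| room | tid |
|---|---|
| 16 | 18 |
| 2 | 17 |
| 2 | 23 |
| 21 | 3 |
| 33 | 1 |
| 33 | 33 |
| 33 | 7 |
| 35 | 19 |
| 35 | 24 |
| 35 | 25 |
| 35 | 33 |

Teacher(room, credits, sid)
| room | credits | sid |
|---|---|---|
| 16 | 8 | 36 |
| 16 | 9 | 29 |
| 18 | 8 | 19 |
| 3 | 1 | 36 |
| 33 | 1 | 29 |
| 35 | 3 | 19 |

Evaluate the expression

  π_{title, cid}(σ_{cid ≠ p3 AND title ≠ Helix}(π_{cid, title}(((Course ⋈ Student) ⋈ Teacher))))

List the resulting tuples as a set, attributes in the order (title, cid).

{(Atlas, fin), (Gamma, law), (Gamma, p1), (Lyra, mkt), (Nova, bio), (Orion, fin), (Zephyr, hr)}

Joining Course and Student on room yields {(16, bio, Nova, D, 18), (16, eng, Helix, B, 18), (16, fin, Atlas, D, 18), (16, hr, Zephyr, B, 18), (16, law, Gamma, B, 18), (16, p1, Gamma, B, 18), (33, mkt, Lyra, D, 1), (33, mkt, Lyra, D, 33), (33, mkt, Lyra, D, 7), (33, p3, Beta, D, 1), (33, p3, Beta, D, 33), (33, p3, Beta, D, 7), (33, p3, Omega, C, 1), (33, p3, Omega, C, 33), (33, p3, Omega, C, 7), (35, fin, Orion, F, 19), (35, fin, Orion, F, 24), (35, fin, Orion, F, 25), (35, fin, Orion, F, 33)}.
Joining (Course ⋈ Student) and Teacher on room yields {(16, bio, Nova, D, 18, 8, 36), (16, bio, Nova, D, 18, 9, 29), (16, eng, Helix, B, 18, 8, 36), (16, eng, Helix, B, 18, 9, 29), (16, fin, Atlas, D, 18, 8, 36), (16, fin, Atlas, D, 18, 9, 29), (16, hr, Zephyr, B, 18, 8, 36), (16, hr, Zephyr, B, 18, 9, 29), (16, law, Gamma, B, 18, 8, 36), (16, law, Gamma, B, 18, 9, 29), (16, p1, Gamma, B, 18, 8, 36), (16, p1, Gamma, B, 18, 9, 29), (33, mkt, Lyra, D, 1, 1, 29), (33, mkt, Lyra, D, 33, 1, 29), (33, mkt, Lyra, D, 7, 1, 29), (33, p3, Beta, D, 1, 1, 29), (33, p3, Beta, D, 33, 1, 29), (33, p3, Beta, D, 7, 1, 29), (33, p3, Omega, C, 1, 1, 29), (33, p3, Omega, C, 33, 1, 29), (33, p3, Omega, C, 7, 1, 29), (35, fin, Orion, F, 19, 3, 19), (35, fin, Orion, F, 24, 3, 19), (35, fin, Orion, F, 25, 3, 19), (35, fin, Orion, F, 33, 3, 19)}.
π[cid, title]: project onto (cid, title) (15 duplicate(s) eliminated) → {(bio, Nova), (eng, Helix), (fin, Atlas), (fin, Orion), (hr, Zephyr), (law, Gamma), (mkt, Lyra), (p1, Gamma), (p3, Beta), (p3, Omega)}
Selection cid ≠ p3 AND title ≠ Helix: {(bio, Nova), (fin, Atlas), (fin, Orion), (hr, Zephyr), (law, Gamma), (mkt, Lyra), (p1, Gamma)}
π[title, cid]: project onto (title, cid) → {(Atlas, fin), (Gamma, law), (Gamma, p1), (Lyra, mkt), (Nova, bio), (Orion, fin), (Zephyr, hr)}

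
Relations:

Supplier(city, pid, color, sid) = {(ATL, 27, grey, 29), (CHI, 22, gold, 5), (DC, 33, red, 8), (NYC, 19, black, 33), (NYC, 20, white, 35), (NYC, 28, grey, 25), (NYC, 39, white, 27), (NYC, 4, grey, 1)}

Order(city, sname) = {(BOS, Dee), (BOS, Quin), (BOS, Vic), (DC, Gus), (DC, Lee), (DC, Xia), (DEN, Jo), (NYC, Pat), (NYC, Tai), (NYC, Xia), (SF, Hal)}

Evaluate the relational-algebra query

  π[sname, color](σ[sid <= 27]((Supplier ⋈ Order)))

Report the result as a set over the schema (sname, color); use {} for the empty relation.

{(Gus, red), (Lee, red), (Pat, grey), (Pat, white), (Tai, grey), (Tai, white), (Xia, grey), (Xia, red), (Xia, white)}

Natural join on city: {(DC, 33, red, 8, Gus), (DC, 33, red, 8, Lee), (DC, 33, red, 8, Xia), (NYC, 19, black, 33, Pat), (NYC, 19, black, 33, Tai), (NYC, 19, black, 33, Xia), (NYC, 20, white, 35, Pat), (NYC, 20, white, 35, Tai), (NYC, 20, white, 35, Xia), (NYC, 28, grey, 25, Pat), (NYC, 28, grey, 25, Tai), (NYC, 28, grey, 25, Xia), (NYC, 39, white, 27, Pat), (NYC, 39, white, 27, Tai), (NYC, 39, white, 27, Xia), (NYC, 4, grey, 1, Pat), (NYC, 4, grey, 1, Tai), (NYC, 4, grey, 1, Xia)}
Selection sid <= 27: {(DC, 33, red, 8, Gus), (DC, 33, red, 8, Lee), (DC, 33, red, 8, Xia), (NYC, 28, grey, 25, Pat), (NYC, 28, grey, 25, Tai), (NYC, 28, grey, 25, Xia), (NYC, 39, white, 27, Pat), (NYC, 39, white, 27, Tai), (NYC, 39, white, 27, Xia), (NYC, 4, grey, 1, Pat), (NYC, 4, grey, 1, Tai), (NYC, 4, grey, 1, Xia)}
π[sname, color]: project onto (sname, color) (3 duplicate(s) eliminated) → {(Gus, red), (Lee, red), (Pat, grey), (Pat, white), (Tai, grey), (Tai, white), (Xia, grey), (Xia, red), (Xia, white)}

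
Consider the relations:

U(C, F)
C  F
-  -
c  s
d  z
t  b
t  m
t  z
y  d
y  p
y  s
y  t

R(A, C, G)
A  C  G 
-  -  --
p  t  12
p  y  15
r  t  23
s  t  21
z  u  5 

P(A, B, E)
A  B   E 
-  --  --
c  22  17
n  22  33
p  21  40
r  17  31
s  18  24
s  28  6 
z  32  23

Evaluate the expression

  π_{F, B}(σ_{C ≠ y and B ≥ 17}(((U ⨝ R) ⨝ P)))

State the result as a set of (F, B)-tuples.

{(b, 17), (b, 18), (b, 21), (b, 28), (m, 17), (m, 18), (m, 21), (m, 28), (z, 17), (z, 18), (z, 21), (z, 28)}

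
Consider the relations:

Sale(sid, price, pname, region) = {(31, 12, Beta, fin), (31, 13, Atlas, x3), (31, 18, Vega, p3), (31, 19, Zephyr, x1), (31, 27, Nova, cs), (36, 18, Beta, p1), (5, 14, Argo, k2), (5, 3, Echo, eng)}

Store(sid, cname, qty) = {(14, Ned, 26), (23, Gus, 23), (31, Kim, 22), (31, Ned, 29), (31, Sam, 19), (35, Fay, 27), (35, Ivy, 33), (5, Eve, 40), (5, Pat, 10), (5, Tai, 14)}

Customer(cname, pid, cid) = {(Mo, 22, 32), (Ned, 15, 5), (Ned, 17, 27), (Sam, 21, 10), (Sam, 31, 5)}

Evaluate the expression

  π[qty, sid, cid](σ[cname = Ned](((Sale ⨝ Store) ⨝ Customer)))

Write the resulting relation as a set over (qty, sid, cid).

Sale ⋈ Store (natural join on sid): {(31, 12, Beta, fin, Kim, 22), (31, 12, Beta, fin, Ned, 29), (31, 12, Beta, fin, Sam, 19), (31, 13, Atlas, x3, Kim, 22), (31, 13, Atlas, x3, Ned, 29), (31, 13, Atlas, x3, Sam, 19), (31, 18, Vega, p3, Kim, 22), (31, 18, Vega, p3, Ned, 29), (31, 18, Vega, p3, Sam, 19), (31, 19, Zephyr, x1, Kim, 22), (31, 19, Zephyr, x1, Ned, 29), (31, 19, Zephyr, x1, Sam, 19), (31, 27, Nova, cs, Kim, 22), (31, 27, Nova, cs, Ned, 29), (31, 27, Nova, cs, Sam, 19), (5, 14, Argo, k2, Eve, 40), (5, 14, Argo, k2, Pat, 10), (5, 14, Argo, k2, Tai, 14), (5, 3, Echo, eng, Eve, 40), (5, 3, Echo, eng, Pat, 10), (5, 3, Echo, eng, Tai, 14)}
(Sale ⨝ Store) ⋈ Customer (natural join on cname): {(31, 12, Beta, fin, Ned, 29, 15, 5), (31, 12, Beta, fin, Ned, 29, 17, 27), (31, 12, Beta, fin, Sam, 19, 21, 10), (31, 12, Beta, fin, Sam, 19, 31, 5), (31, 13, Atlas, x3, Ned, 29, 15, 5), (31, 13, Atlas, x3, Ned, 29, 17, 27), (31, 13, Atlas, x3, Sam, 19, 21, 10), (31, 13, Atlas, x3, Sam, 19, 31, 5), (31, 18, Vega, p3, Ned, 29, 15, 5), (31, 18, Vega, p3, Ned, 29, 17, 27), (31, 18, Vega, p3, Sam, 19, 21, 10), (31, 18, Vega, p3, Sam, 19, 31, 5), (31, 19, Zephyr, x1, Ned, 29, 15, 5), (31, 19, Zephyr, x1, Ned, 29, 17, 27), (31, 19, Zephyr, x1, Sam, 19, 21, 10), (31, 19, Zephyr, x1, Sam, 19, 31, 5), (31, 27, Nova, cs, Ned, 29, 15, 5), (31, 27, Nova, cs, Ned, 29, 17, 27), (31, 27, Nova, cs, Sam, 19, 21, 10), (31, 27, Nova, cs, Sam, 19, 31, 5)}
Selection cname = Ned: {(31, 12, Beta, fin, Ned, 29, 15, 5), (31, 12, Beta, fin, Ned, 29, 17, 27), (31, 13, Atlas, x3, Ned, 29, 15, 5), (31, 13, Atlas, x3, Ned, 29, 17, 27), (31, 18, Vega, p3, Ned, 29, 15, 5), (31, 18, Vega, p3, Ned, 29, 17, 27), (31, 19, Zephyr, x1, Ned, 29, 15, 5), (31, 19, Zephyr, x1, Ned, 29, 17, 27), (31, 27, Nova, cs, Ned, 29, 15, 5), (31, 27, Nova, cs, Ned, 29, 17, 27)}
π_{qty, sid, cid} gives {(29, 31, 27), (29, 31, 5)} (8 duplicate(s) eliminated).

{(29, 31, 27), (29, 31, 5)}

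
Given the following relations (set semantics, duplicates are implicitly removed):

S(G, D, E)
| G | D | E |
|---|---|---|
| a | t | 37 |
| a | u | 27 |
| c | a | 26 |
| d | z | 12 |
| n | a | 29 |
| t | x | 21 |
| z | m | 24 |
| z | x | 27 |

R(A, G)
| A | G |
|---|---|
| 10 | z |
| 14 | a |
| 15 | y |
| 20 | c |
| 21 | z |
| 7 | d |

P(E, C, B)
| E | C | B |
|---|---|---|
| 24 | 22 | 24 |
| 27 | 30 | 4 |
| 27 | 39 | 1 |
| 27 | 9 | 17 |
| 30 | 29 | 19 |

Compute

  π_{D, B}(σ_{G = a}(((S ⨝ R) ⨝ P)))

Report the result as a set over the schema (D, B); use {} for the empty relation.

{(u, 1), (u, 17), (u, 4)}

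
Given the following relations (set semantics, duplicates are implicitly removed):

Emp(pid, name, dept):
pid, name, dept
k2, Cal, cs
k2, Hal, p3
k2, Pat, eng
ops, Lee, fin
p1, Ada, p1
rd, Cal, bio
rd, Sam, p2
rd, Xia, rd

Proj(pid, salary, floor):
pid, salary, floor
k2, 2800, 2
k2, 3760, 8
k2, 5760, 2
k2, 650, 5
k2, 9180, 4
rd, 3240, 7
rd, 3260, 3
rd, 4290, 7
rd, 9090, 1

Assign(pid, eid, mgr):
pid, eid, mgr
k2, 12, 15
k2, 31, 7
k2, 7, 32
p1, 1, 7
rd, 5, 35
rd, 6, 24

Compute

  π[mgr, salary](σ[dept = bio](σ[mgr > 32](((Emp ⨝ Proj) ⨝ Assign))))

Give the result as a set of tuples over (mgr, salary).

Emp ⋈ Proj (natural join on pid): {(k2, Cal, cs, 2800, 2), (k2, Cal, cs, 3760, 8), (k2, Cal, cs, 5760, 2), (k2, Cal, cs, 650, 5), (k2, Cal, cs, 9180, 4), (k2, Hal, p3, 2800, 2), (k2, Hal, p3, 3760, 8), (k2, Hal, p3, 5760, 2), (k2, Hal, p3, 650, 5), (k2, Hal, p3, 9180, 4), (k2, Pat, eng, 2800, 2), (k2, Pat, eng, 3760, 8), (k2, Pat, eng, 5760, 2), (k2, Pat, eng, 650, 5), (k2, Pat, eng, 9180, 4), (rd, Cal, bio, 3240, 7), (rd, Cal, bio, 3260, 3), (rd, Cal, bio, 4290, 7), (rd, Cal, bio, 9090, 1), (rd, Sam, p2, 3240, 7), (rd, Sam, p2, 3260, 3), (rd, Sam, p2, 4290, 7), (rd, Sam, p2, 9090, 1), (rd, Xia, rd, 3240, 7), (rd, Xia, rd, 3260, 3), (rd, Xia, rd, 4290, 7), (rd, Xia, rd, 9090, 1)}
(Emp ⨝ Proj) ⋈ Assign (natural join on pid): {(k2, Cal, cs, 2800, 2, 12, 15), (k2, Cal, cs, 2800, 2, 31, 7), (k2, Cal, cs, 2800, 2, 7, 32), (k2, Cal, cs, 3760, 8, 12, 15), (k2, Cal, cs, 3760, 8, 31, 7), (k2, Cal, cs, 3760, 8, 7, 32), (k2, Cal, cs, 5760, 2, 12, 15), (k2, Cal, cs, 5760, 2, 31, 7), (k2, Cal, cs, 5760, 2, 7, 32), (k2, Cal, cs, 650, 5, 12, 15), (k2, Cal, cs, 650, 5, 31, 7), (k2, Cal, cs, 650, 5, 7, 32), (k2, Cal, cs, 9180, 4, 12, 15), (k2, Cal, cs, 9180, 4, 31, 7), (k2, Cal, cs, 9180, 4, 7, 32), (k2, Hal, p3, 2800, 2, 12, 15), (k2, Hal, p3, 2800, 2, 31, 7), (k2, Hal, p3, 2800, 2, 7, 32), (k2, Hal, p3, 3760, 8, 12, 15), (k2, Hal, p3, 3760, 8, 31, 7), (k2, Hal, p3, 3760, 8, 7, 32), (k2, Hal, p3, 5760, 2, 12, 15), (k2, Hal, p3, 5760, 2, 31, 7), (k2, Hal, p3, 5760, 2, 7, 32), (k2, Hal, p3, 650, 5, 12, 15), (k2, Hal, p3, 650, 5, 31, 7), (k2, Hal, p3, 650, 5, 7, 32), (k2, Hal, p3, 9180, 4, 12, 15), (k2, Hal, p3, 9180, 4, 31, 7), (k2, Hal, p3, 9180, 4, 7, 32), (k2, Pat, eng, 2800, 2, 12, 15), (k2, Pat, eng, 2800, 2, 31, 7), (k2, Pat, eng, 2800, 2, 7, 32), (k2, Pat, eng, 3760, 8, 12, 15), (k2, Pat, eng, 3760, 8, 31, 7), (k2, Pat, eng, 3760, 8, 7, 32), (k2, Pat, eng, 5760, 2, 12, 15), (k2, Pat, eng, 5760, 2, 31, 7), (k2, Pat, eng, 5760, 2, 7, 32), (k2, Pat, eng, 650, 5, 12, 15), (k2, Pat, eng, 650, 5, 31, 7), (k2, Pat, eng, 650, 5, 7, 32), (k2, Pat, eng, 9180, 4, 12, 15), (k2, Pat, eng, 9180, 4, 31, 7), (k2, Pat, eng, 9180, 4, 7, 32), (rd, Cal, bio, 3240, 7, 5, 35), (rd, Cal, bio, 3240, 7, 6, 24), (rd, Cal, bio, 3260, 3, 5, 35), (rd, Cal, bio, 3260, 3, 6, 24), (rd, Cal, bio, 4290, 7, 5, 35), (rd, Cal, bio, 4290, 7, 6, 24), (rd, Cal, bio, 9090, 1, 5, 35), (rd, Cal, bio, 9090, 1, 6, 24), (rd, Sam, p2, 3240, 7, 5, 35), (rd, Sam, p2, 3240, 7, 6, 24), (rd, Sam, p2, 3260, 3, 5, 35), (rd, Sam, p2, 3260, 3, 6, 24), (rd, Sam, p2, 4290, 7, 5, 35), (rd, Sam, p2, 4290, 7, 6, 24), (rd, Sam, p2, 9090, 1, 5, 35), (rd, Sam, p2, 9090, 1, 6, 24), (rd, Xia, rd, 3240, 7, 5, 35), (rd, Xia, rd, 3240, 7, 6, 24), (rd, Xia, rd, 3260, 3, 5, 35), (rd, Xia, rd, 3260, 3, 6, 24), (rd, Xia, rd, 4290, 7, 5, 35), (rd, Xia, rd, 4290, 7, 6, 24), (rd, Xia, rd, 9090, 1, 5, 35), (rd, Xia, rd, 9090, 1, 6, 24)}
Apply σ_{mgr > 32}; surviving tuples: {(rd, Cal, bio, 3240, 7, 5, 35), (rd, Cal, bio, 3260, 3, 5, 35), (rd, Cal, bio, 4290, 7, 5, 35), (rd, Cal, bio, 9090, 1, 5, 35), (rd, Sam, p2, 3240, 7, 5, 35), (rd, Sam, p2, 3260, 3, 5, 35), (rd, Sam, p2, 4290, 7, 5, 35), (rd, Sam, p2, 9090, 1, 5, 35), (rd, Xia, rd, 3240, 7, 5, 35), (rd, Xia, rd, 3260, 3, 5, 35), (rd, Xia, rd, 4290, 7, 5, 35), (rd, Xia, rd, 9090, 1, 5, 35)}
Apply σ_{dept = bio}; surviving tuples: {(rd, Cal, bio, 3240, 7, 5, 35), (rd, Cal, bio, 3260, 3, 5, 35), (rd, Cal, bio, 4290, 7, 5, 35), (rd, Cal, bio, 9090, 1, 5, 35)}
Projecting to mgr, salary: {(35, 3240), (35, 3260), (35, 4290), (35, 9090)}

{(35, 3240), (35, 3260), (35, 4290), (35, 9090)}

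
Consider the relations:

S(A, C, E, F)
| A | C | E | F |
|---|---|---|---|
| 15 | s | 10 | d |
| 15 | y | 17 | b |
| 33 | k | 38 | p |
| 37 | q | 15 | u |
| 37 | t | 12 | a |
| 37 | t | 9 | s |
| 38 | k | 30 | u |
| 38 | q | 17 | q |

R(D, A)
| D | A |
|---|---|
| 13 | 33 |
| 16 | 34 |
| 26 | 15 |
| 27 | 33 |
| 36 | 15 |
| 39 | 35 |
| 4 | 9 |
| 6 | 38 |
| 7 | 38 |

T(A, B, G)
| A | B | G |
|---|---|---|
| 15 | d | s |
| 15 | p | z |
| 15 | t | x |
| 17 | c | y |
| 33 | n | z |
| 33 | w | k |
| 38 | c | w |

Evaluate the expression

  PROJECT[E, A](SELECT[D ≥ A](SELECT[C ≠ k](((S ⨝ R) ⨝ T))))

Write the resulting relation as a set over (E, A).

Joining S and R on A yields {(15, s, 10, d, 26), (15, s, 10, d, 36), (15, y, 17, b, 26), (15, y, 17, b, 36), (33, k, 38, p, 13), (33, k, 38, p, 27), (38, k, 30, u, 6), (38, k, 30, u, 7), (38, q, 17, q, 6), (38, q, 17, q, 7)}.
Joining (S ⨝ R) and T on A yields {(15, s, 10, d, 26, d, s), (15, s, 10, d, 26, p, z), (15, s, 10, d, 26, t, x), (15, s, 10, d, 36, d, s), (15, s, 10, d, 36, p, z), (15, s, 10, d, 36, t, x), (15, y, 17, b, 26, d, s), (15, y, 17, b, 26, p, z), (15, y, 17, b, 26, t, x), (15, y, 17, b, 36, d, s), (15, y, 17, b, 36, p, z), (15, y, 17, b, 36, t, x), (33, k, 38, p, 13, n, z), (33, k, 38, p, 13, w, k), (33, k, 38, p, 27, n, z), (33, k, 38, p, 27, w, k), (38, k, 30, u, 6, c, w), (38, k, 30, u, 7, c, w), (38, q, 17, q, 6, c, w), (38, q, 17, q, 7, c, w)}.
Filtering on C ≠ k leaves {(15, s, 10, d, 26, d, s), (15, s, 10, d, 26, p, z), (15, s, 10, d, 26, t, x), (15, s, 10, d, 36, d, s), (15, s, 10, d, 36, p, z), (15, s, 10, d, 36, t, x), (15, y, 17, b, 26, d, s), (15, y, 17, b, 26, p, z), (15, y, 17, b, 26, t, x), (15, y, 17, b, 36, d, s), (15, y, 17, b, 36, p, z), (15, y, 17, b, 36, t, x), (38, q, 17, q, 6, c, w), (38, q, 17, q, 7, c, w)}.
Filtering on D ≥ A leaves {(15, s, 10, d, 26, d, s), (15, s, 10, d, 26, p, z), (15, s, 10, d, 26, t, x), (15, s, 10, d, 36, d, s), (15, s, 10, d, 36, p, z), (15, s, 10, d, 36, t, x), (15, y, 17, b, 26, d, s), (15, y, 17, b, 26, p, z), (15, y, 17, b, 26, t, x), (15, y, 17, b, 36, d, s), (15, y, 17, b, 36, p, z), (15, y, 17, b, 36, t, x)}.
π[E, A]: project onto (E, A) (10 duplicate(s) eliminated) → {(10, 15), (17, 15)}

{(10, 15), (17, 15)}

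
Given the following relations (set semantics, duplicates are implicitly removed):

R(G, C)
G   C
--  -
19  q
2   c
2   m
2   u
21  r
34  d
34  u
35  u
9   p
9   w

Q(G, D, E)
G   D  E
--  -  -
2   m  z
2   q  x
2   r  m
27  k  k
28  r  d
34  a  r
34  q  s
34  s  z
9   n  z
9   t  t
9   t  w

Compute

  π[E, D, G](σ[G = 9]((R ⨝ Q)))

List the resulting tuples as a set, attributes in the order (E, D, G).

{(t, t, 9), (w, t, 9), (z, n, 9)}

R ⋈ Q (natural join on G): {(2, c, m, z), (2, c, q, x), (2, c, r, m), (2, m, m, z), (2, m, q, x), (2, m, r, m), (2, u, m, z), (2, u, q, x), (2, u, r, m), (34, d, a, r), (34, d, q, s), (34, d, s, z), (34, u, a, r), (34, u, q, s), (34, u, s, z), (9, p, n, z), (9, p, t, t), (9, p, t, w), (9, w, n, z), (9, w, t, t), (9, w, t, w)}
Filtering on G = 9 leaves {(9, p, n, z), (9, p, t, t), (9, p, t, w), (9, w, n, z), (9, w, t, t), (9, w, t, w)}.
π[E, D, G]: project onto (E, D, G) (3 duplicate(s) eliminated) → {(t, t, 9), (w, t, 9), (z, n, 9)}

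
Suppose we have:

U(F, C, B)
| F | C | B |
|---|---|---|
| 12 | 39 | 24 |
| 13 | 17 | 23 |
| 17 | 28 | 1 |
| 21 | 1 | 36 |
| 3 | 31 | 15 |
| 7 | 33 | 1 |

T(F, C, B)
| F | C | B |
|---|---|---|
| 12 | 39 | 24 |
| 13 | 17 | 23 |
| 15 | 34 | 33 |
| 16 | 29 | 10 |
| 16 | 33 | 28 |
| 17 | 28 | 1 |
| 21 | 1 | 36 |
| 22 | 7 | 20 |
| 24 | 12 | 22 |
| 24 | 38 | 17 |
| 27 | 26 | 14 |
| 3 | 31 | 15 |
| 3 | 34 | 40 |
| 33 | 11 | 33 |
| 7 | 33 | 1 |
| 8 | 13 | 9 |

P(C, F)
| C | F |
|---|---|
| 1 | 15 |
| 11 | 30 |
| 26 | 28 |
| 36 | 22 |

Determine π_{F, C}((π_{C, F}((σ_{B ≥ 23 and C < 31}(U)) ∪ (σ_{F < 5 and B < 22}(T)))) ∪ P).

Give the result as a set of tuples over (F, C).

σ[B ≥ 23 and C < 31]: keep tuples satisfying B ≥ 23 and C < 31 → {(13, 17, 23), (21, 1, 36)}
σ[F < 5 and B < 22]: keep tuples satisfying F < 5 and B < 22 → {(3, 31, 15)}
Set union of the two operands is {(13, 17, 23), (21, 1, 36), (3, 31, 15)}.
Projecting to C, F: {(1, 21), (17, 13), (31, 3)}
Set union of the two operands is {(1, 15), (1, 21), (11, 30), (17, 13), (26, 28), (31, 3), (36, 22)}.
Projecting to F, C: {(13, 17), (15, 1), (21, 1), (22, 36), (28, 26), (3, 31), (30, 11)}

{(13, 17), (15, 1), (21, 1), (22, 36), (28, 26), (3, 31), (30, 11)}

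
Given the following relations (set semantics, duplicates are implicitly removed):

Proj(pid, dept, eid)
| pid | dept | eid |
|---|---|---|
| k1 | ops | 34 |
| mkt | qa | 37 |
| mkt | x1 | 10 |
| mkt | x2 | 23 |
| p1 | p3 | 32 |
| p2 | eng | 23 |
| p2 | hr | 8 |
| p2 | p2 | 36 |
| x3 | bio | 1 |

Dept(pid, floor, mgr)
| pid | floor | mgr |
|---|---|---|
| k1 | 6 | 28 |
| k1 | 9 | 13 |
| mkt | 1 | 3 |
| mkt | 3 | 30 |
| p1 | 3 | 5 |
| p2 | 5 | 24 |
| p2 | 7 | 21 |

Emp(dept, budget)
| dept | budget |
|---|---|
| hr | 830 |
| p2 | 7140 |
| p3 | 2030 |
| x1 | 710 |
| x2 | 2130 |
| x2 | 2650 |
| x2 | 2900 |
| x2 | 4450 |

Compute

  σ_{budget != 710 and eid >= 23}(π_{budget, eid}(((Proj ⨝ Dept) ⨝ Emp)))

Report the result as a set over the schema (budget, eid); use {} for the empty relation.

Proj ⋈ Dept (natural join on pid): {(k1, ops, 34, 6, 28), (k1, ops, 34, 9, 13), (mkt, qa, 37, 1, 3), (mkt, qa, 37, 3, 30), (mkt, x1, 10, 1, 3), (mkt, x1, 10, 3, 30), (mkt, x2, 23, 1, 3), (mkt, x2, 23, 3, 30), (p1, p3, 32, 3, 5), (p2, eng, 23, 5, 24), (p2, eng, 23, 7, 21), (p2, hr, 8, 5, 24), (p2, hr, 8, 7, 21), (p2, p2, 36, 5, 24), (p2, p2, 36, 7, 21)}
(Proj ⨝ Dept) ⋈ Emp (natural join on dept): {(mkt, x1, 10, 1, 3, 710), (mkt, x1, 10, 3, 30, 710), (mkt, x2, 23, 1, 3, 2130), (mkt, x2, 23, 1, 3, 2650), (mkt, x2, 23, 1, 3, 2900), (mkt, x2, 23, 1, 3, 4450), (mkt, x2, 23, 3, 30, 2130), (mkt, x2, 23, 3, 30, 2650), (mkt, x2, 23, 3, 30, 2900), (mkt, x2, 23, 3, 30, 4450), (p1, p3, 32, 3, 5, 2030), (p2, hr, 8, 5, 24, 830), (p2, hr, 8, 7, 21, 830), (p2, p2, 36, 5, 24, 7140), (p2, p2, 36, 7, 21, 7140)}
π[budget, eid]: project onto (budget, eid) (7 duplicate(s) eliminated) → {(2030, 32), (2130, 23), (2650, 23), (2900, 23), (4450, 23), (710, 10), (7140, 36), (830, 8)}
σ[budget != 710 and eid >= 23]: keep tuples satisfying budget != 710 and eid >= 23 → {(2030, 32), (2130, 23), (2650, 23), (2900, 23), (4450, 23), (7140, 36)}

{(2030, 32), (2130, 23), (2650, 23), (2900, 23), (4450, 23), (7140, 36)}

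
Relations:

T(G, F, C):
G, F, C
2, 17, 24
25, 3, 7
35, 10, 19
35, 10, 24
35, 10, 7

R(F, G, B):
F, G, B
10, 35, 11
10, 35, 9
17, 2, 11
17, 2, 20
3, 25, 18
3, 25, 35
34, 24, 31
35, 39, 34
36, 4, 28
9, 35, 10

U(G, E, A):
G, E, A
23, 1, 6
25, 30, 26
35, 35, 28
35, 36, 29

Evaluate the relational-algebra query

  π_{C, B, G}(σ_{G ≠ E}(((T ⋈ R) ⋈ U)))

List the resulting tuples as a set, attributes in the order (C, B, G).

T ⋈ R (natural join on G, F): {(2, 17, 24, 11), (2, 17, 24, 20), (25, 3, 7, 18), (25, 3, 7, 35), (35, 10, 19, 11), (35, 10, 19, 9), (35, 10, 24, 11), (35, 10, 24, 9), (35, 10, 7, 11), (35, 10, 7, 9)}
(T ⋈ R) ⋈ U (natural join on G): {(25, 3, 7, 18, 30, 26), (25, 3, 7, 35, 30, 26), (35, 10, 19, 11, 35, 28), (35, 10, 19, 11, 36, 29), (35, 10, 19, 9, 35, 28), (35, 10, 19, 9, 36, 29), (35, 10, 24, 11, 35, 28), (35, 10, 24, 11, 36, 29), (35, 10, 24, 9, 35, 28), (35, 10, 24, 9, 36, 29), (35, 10, 7, 11, 35, 28), (35, 10, 7, 11, 36, 29), (35, 10, 7, 9, 35, 28), (35, 10, 7, 9, 36, 29)}
σ[G ≠ E]: keep tuples satisfying G ≠ E → {(25, 3, 7, 18, 30, 26), (25, 3, 7, 35, 30, 26), (35, 10, 19, 11, 36, 29), (35, 10, 19, 9, 36, 29), (35, 10, 24, 11, 36, 29), (35, 10, 24, 9, 36, 29), (35, 10, 7, 11, 36, 29), (35, 10, 7, 9, 36, 29)}
π[C, B, G]: project onto (C, B, G) → {(19, 11, 35), (19, 9, 35), (24, 11, 35), (24, 9, 35), (7, 11, 35), (7, 18, 25), (7, 35, 25), (7, 9, 35)}

{(19, 11, 35), (19, 9, 35), (24, 11, 35), (24, 9, 35), (7, 11, 35), (7, 18, 25), (7, 35, 25), (7, 9, 35)}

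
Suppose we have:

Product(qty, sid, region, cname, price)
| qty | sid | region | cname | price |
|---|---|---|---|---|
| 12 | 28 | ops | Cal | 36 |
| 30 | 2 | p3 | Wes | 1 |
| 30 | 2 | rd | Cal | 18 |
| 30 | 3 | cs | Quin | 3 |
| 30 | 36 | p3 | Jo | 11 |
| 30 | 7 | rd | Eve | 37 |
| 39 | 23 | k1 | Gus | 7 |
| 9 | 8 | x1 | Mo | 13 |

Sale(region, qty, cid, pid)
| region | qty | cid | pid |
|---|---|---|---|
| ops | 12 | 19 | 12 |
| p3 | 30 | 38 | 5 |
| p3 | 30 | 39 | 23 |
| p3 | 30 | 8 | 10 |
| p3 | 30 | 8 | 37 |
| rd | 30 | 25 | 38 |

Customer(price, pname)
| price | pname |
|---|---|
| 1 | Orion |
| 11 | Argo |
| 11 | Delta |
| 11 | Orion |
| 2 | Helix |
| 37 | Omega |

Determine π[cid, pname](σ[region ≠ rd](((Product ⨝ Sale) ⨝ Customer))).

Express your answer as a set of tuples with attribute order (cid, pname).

Natural join on qty, region: {(12, 28, ops, Cal, 36, 19, 12), (30, 2, p3, Wes, 1, 38, 5), (30, 2, p3, Wes, 1, 39, 23), (30, 2, p3, Wes, 1, 8, 10), (30, 2, p3, Wes, 1, 8, 37), (30, 2, rd, Cal, 18, 25, 38), (30, 36, p3, Jo, 11, 38, 5), (30, 36, p3, Jo, 11, 39, 23), (30, 36, p3, Jo, 11, 8, 10), (30, 36, p3, Jo, 11, 8, 37), (30, 7, rd, Eve, 37, 25, 38)}
Natural join on price: {(30, 2, p3, Wes, 1, 38, 5, Orion), (30, 2, p3, Wes, 1, 39, 23, Orion), (30, 2, p3, Wes, 1, 8, 10, Orion), (30, 2, p3, Wes, 1, 8, 37, Orion), (30, 36, p3, Jo, 11, 38, 5, Argo), (30, 36, p3, Jo, 11, 38, 5, Delta), (30, 36, p3, Jo, 11, 38, 5, Orion), (30, 36, p3, Jo, 11, 39, 23, Argo), (30, 36, p3, Jo, 11, 39, 23, Delta), (30, 36, p3, Jo, 11, 39, 23, Orion), (30, 36, p3, Jo, 11, 8, 10, Argo), (30, 36, p3, Jo, 11, 8, 10, Delta), (30, 36, p3, Jo, 11, 8, 10, Orion), (30, 36, p3, Jo, 11, 8, 37, Argo), (30, 36, p3, Jo, 11, 8, 37, Delta), (30, 36, p3, Jo, 11, 8, 37, Orion), (30, 7, rd, Eve, 37, 25, 38, Omega)}
Filtering on region ≠ rd leaves {(30, 2, p3, Wes, 1, 38, 5, Orion), (30, 2, p3, Wes, 1, 39, 23, Orion), (30, 2, p3, Wes, 1, 8, 10, Orion), (30, 2, p3, Wes, 1, 8, 37, Orion), (30, 36, p3, Jo, 11, 38, 5, Argo), (30, 36, p3, Jo, 11, 38, 5, Delta), (30, 36, p3, Jo, 11, 38, 5, Orion), (30, 36, p3, Jo, 11, 39, 23, Argo), (30, 36, p3, Jo, 11, 39, 23, Delta), (30, 36, p3, Jo, 11, 39, 23, Orion), (30, 36, p3, Jo, 11, 8, 10, Argo), (30, 36, p3, Jo, 11, 8, 10, Delta), (30, 36, p3, Jo, 11, 8, 10, Orion), (30, 36, p3, Jo, 11, 8, 37, Argo), (30, 36, p3, Jo, 11, 8, 37, Delta), (30, 36, p3, Jo, 11, 8, 37, Orion)}.
Keep only column(s) cid, pname (7 duplicate(s) eliminated): {(38, Argo), (38, Delta), (38, Orion), (39, Argo), (39, Delta), (39, Orion), (8, Argo), (8, Delta), (8, Orion)}

{(38, Argo), (38, Delta), (38, Orion), (39, Argo), (39, Delta), (39, Orion), (8, Argo), (8, Delta), (8, Orion)}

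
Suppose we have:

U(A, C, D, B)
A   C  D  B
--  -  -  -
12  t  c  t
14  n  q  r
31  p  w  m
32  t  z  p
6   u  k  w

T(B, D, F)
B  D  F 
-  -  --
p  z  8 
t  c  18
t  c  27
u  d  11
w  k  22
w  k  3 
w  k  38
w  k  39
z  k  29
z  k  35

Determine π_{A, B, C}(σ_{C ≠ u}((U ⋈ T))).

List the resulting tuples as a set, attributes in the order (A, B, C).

Joining U and T on D, B yields {(12, t, c, t, 18), (12, t, c, t, 27), (32, t, z, p, 8), (6, u, k, w, 22), (6, u, k, w, 3), (6, u, k, w, 38), (6, u, k, w, 39)}.
Apply σ_{C ≠ u}; surviving tuples: {(12, t, c, t, 18), (12, t, c, t, 27), (32, t, z, p, 8)}
Keep only column(s) A, B, C (1 duplicate(s) eliminated): {(12, t, t), (32, p, t)}

{(12, t, t), (32, p, t)}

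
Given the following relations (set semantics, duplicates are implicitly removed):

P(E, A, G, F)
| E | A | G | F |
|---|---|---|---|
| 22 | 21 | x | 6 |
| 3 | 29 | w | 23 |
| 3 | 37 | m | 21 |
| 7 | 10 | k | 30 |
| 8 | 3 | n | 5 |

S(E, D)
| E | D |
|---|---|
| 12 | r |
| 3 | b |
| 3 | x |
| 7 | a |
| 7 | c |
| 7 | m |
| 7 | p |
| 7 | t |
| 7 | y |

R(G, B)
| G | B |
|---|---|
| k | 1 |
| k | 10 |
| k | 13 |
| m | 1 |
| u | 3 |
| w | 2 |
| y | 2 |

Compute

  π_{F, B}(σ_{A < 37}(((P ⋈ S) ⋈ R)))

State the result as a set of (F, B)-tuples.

P ⋈ S (natural join on E): {(3, 29, w, 23, b), (3, 29, w, 23, x), (3, 37, m, 21, b), (3, 37, m, 21, x), (7, 10, k, 30, a), (7, 10, k, 30, c), (7, 10, k, 30, m), (7, 10, k, 30, p), (7, 10, k, 30, t), (7, 10, k, 30, y)}
(P ⋈ S) ⋈ R (natural join on G): {(3, 29, w, 23, b, 2), (3, 29, w, 23, x, 2), (3, 37, m, 21, b, 1), (3, 37, m, 21, x, 1), (7, 10, k, 30, a, 1), (7, 10, k, 30, a, 10), (7, 10, k, 30, a, 13), (7, 10, k, 30, c, 1), (7, 10, k, 30, c, 10), (7, 10, k, 30, c, 13), (7, 10, k, 30, m, 1), (7, 10, k, 30, m, 10), (7, 10, k, 30, m, 13), (7, 10, k, 30, p, 1), (7, 10, k, 30, p, 10), (7, 10, k, 30, p, 13), (7, 10, k, 30, t, 1), (7, 10, k, 30, t, 10), (7, 10, k, 30, t, 13), (7, 10, k, 30, y, 1), (7, 10, k, 30, y, 10), (7, 10, k, 30, y, 13)}
Filtering on A < 37 leaves {(3, 29, w, 23, b, 2), (3, 29, w, 23, x, 2), (7, 10, k, 30, a, 1), (7, 10, k, 30, a, 10), (7, 10, k, 30, a, 13), (7, 10, k, 30, c, 1), (7, 10, k, 30, c, 10), (7, 10, k, 30, c, 13), (7, 10, k, 30, m, 1), (7, 10, k, 30, m, 10), (7, 10, k, 30, m, 13), (7, 10, k, 30, p, 1), (7, 10, k, 30, p, 10), (7, 10, k, 30, p, 13), (7, 10, k, 30, t, 1), (7, 10, k, 30, t, 10), (7, 10, k, 30, t, 13), (7, 10, k, 30, y, 1), (7, 10, k, 30, y, 10), (7, 10, k, 30, y, 13)}.
π_{F, B} gives {(23, 2), (30, 1), (30, 10), (30, 13)} (16 duplicate(s) eliminated).

{(23, 2), (30, 1), (30, 10), (30, 13)}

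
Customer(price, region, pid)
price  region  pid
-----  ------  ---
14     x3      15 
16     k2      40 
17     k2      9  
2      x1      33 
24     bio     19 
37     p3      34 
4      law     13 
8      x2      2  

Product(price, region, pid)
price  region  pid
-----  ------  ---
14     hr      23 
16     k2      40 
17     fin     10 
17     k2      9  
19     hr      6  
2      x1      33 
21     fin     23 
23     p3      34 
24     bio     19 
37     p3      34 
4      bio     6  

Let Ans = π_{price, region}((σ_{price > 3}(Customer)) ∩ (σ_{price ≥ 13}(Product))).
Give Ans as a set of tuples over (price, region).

Selection price > 3: {(14, x3, 15), (16, k2, 40), (17, k2, 9), (24, bio, 19), (37, p3, 34), (4, law, 13), (8, x2, 2)}
Selection price ≥ 13: {(14, hr, 23), (16, k2, 40), (17, fin, 10), (17, k2, 9), (19, hr, 6), (21, fin, 23), (23, p3, 34), (24, bio, 19), (37, p3, 34)}
Intersection: {(14, x3, 15), (16, k2, 40), (17, k2, 9), (24, bio, 19), (37, p3, 34), (4, law, 13), (8, x2, 2)} with {(14, hr, 23), (16, k2, 40), (17, fin, 10), (17, k2, 9), (19, hr, 6), (21, fin, 23), (23, p3, 34), (24, bio, 19), (37, p3, 34)} → {(16, k2, 40), (17, k2, 9), (24, bio, 19), (37, p3, 34)}
Projecting to price, region: {(16, k2), (17, k2), (24, bio), (37, p3)}

{(16, k2), (17, k2), (24, bio), (37, p3)}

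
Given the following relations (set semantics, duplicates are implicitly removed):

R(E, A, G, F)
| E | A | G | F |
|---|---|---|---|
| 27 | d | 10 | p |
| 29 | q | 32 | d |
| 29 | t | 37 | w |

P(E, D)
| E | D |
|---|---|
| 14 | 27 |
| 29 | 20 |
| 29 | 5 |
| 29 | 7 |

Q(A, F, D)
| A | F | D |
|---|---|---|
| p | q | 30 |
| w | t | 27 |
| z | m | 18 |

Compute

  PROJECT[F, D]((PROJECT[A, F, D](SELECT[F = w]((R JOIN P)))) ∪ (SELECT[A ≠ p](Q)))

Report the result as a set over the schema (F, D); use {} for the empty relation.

Joining R and P on E yields {(29, q, 32, d, 20), (29, q, 32, d, 5), (29, q, 32, d, 7), (29, t, 37, w, 20), (29, t, 37, w, 5), (29, t, 37, w, 7)}.
Apply σ_{F = w}; surviving tuples: {(29, t, 37, w, 20), (29, t, 37, w, 5), (29, t, 37, w, 7)}
Keep only column(s) A, F, D: {(t, w, 20), (t, w, 5), (t, w, 7)}
Apply σ_{A ≠ p}; surviving tuples: {(w, t, 27), (z, m, 18)}
Set union of the two operands is {(t, w, 20), (t, w, 5), (t, w, 7), (w, t, 27), (z, m, 18)}.
Keep only column(s) F, D: {(m, 18), (t, 27), (w, 20), (w, 5), (w, 7)}

{(m, 18), (t, 27), (w, 20), (w, 5), (w, 7)}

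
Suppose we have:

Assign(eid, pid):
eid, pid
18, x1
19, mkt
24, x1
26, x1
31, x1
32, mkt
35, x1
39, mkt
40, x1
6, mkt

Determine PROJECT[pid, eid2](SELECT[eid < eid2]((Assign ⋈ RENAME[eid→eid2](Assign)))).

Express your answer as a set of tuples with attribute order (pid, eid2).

ρ[eid→eid2]: schema becomes (eid2, pid); tuples unchanged.
Natural join on pid: {(18, x1, 18), (18, x1, 24), (18, x1, 26), (18, x1, 31), (18, x1, 35), (18, x1, 40), (19, mkt, 19), (19, mkt, 32), (19, mkt, 39), (19, mkt, 6), (24, x1, 18), (24, x1, 24), (24, x1, 26), (24, x1, 31), (24, x1, 35), (24, x1, 40), (26, x1, 18), (26, x1, 24), (26, x1, 26), (26, x1, 31), (26, x1, 35), (26, x1, 40), (31, x1, 18), (31, x1, 24), (31, x1, 26), (31, x1, 31), (31, x1, 35), (31, x1, 40), (32, mkt, 19), (32, mkt, 32), (32, mkt, 39), (32, mkt, 6), (35, x1, 18), (35, x1, 24), (35, x1, 26), (35, x1, 31), (35, x1, 35), (35, x1, 40), (39, mkt, 19), (39, mkt, 32), (39, mkt, 39), (39, mkt, 6), (40, x1, 18), (40, x1, 24), (40, x1, 26), (40, x1, 31), (40, x1, 35), (40, x1, 40), (6, mkt, 19), (6, mkt, 32), (6, mkt, 39), (6, mkt, 6)}
Filtering on eid < eid2 leaves {(18, x1, 24), (18, x1, 26), (18, x1, 31), (18, x1, 35), (18, x1, 40), (19, mkt, 32), (19, mkt, 39), (24, x1, 26), (24, x1, 31), (24, x1, 35), (24, x1, 40), (26, x1, 31), (26, x1, 35), (26, x1, 40), (31, x1, 35), (31, x1, 40), (32, mkt, 39), (35, x1, 40), (6, mkt, 19), (6, mkt, 32), (6, mkt, 39)}.
π_{pid, eid2} gives {(mkt, 19), (mkt, 32), (mkt, 39), (x1, 24), (x1, 26), (x1, 31), (x1, 35), (x1, 40)} (13 duplicate(s) eliminated).

{(mkt, 19), (mkt, 32), (mkt, 39), (x1, 24), (x1, 26), (x1, 31), (x1, 35), (x1, 40)}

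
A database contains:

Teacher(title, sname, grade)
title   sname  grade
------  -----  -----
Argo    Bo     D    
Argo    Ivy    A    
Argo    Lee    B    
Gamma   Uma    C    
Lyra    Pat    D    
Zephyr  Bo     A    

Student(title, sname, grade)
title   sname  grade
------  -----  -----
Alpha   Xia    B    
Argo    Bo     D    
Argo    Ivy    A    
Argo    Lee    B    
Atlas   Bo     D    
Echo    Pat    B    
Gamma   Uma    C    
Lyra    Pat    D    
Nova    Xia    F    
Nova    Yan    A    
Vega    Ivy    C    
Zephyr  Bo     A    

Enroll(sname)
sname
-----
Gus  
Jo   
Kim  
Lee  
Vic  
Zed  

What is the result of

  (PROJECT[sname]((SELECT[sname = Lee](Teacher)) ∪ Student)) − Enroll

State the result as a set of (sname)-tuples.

{Bo, Ivy, Pat, Uma, Xia, Yan}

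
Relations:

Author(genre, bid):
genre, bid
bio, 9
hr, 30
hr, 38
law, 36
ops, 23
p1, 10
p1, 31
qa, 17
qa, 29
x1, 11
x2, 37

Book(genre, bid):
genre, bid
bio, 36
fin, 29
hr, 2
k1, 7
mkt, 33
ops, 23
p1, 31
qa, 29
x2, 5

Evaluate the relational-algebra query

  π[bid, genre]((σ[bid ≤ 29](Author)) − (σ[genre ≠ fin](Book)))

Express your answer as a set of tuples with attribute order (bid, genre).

{(10, p1), (11, x1), (17, qa), (9, bio)}

Selection bid ≤ 29: {(bio, 9), (ops, 23), (p1, 10), (qa, 17), (qa, 29), (x1, 11)}
Selection genre ≠ fin: {(bio, 36), (hr, 2), (k1, 7), (mkt, 33), (ops, 23), (p1, 31), (qa, 29), (x2, 5)}
Taking the difference: {(bio, 9), (p1, 10), (qa, 17), (x1, 11)}
Projecting to bid, genre: {(10, p1), (11, x1), (17, qa), (9, bio)}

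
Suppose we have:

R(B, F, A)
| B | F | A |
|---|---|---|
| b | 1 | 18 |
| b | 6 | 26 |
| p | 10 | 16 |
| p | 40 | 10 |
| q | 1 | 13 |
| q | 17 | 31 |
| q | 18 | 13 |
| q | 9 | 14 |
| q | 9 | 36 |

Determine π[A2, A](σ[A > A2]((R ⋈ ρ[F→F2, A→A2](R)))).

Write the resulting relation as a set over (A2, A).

ρ[F→F2, A→A2]: schema becomes (B, F2, A2); tuples unchanged.
Natural join on B: {(b, 1, 18, 1, 18), (b, 1, 18, 6, 26), (b, 6, 26, 1, 18), (b, 6, 26, 6, 26), (p, 10, 16, 10, 16), (p, 10, 16, 40, 10), (p, 40, 10, 10, 16), (p, 40, 10, 40, 10), (q, 1, 13, 1, 13), (q, 1, 13, 17, 31), (q, 1, 13, 18, 13), (q, 1, 13, 9, 14), (q, 1, 13, 9, 36), (q, 17, 31, 1, 13), (q, 17, 31, 17, 31), (q, 17, 31, 18, 13), (q, 17, 31, 9, 14), (q, 17, 31, 9, 36), (q, 18, 13, 1, 13), (q, 18, 13, 17, 31), (q, 18, 13, 18, 13), (q, 18, 13, 9, 14), (q, 18, 13, 9, 36), (q, 9, 14, 1, 13), (q, 9, 14, 17, 31), (q, 9, 14, 18, 13), (q, 9, 14, 9, 14), (q, 9, 14, 9, 36), (q, 9, 36, 1, 13), (q, 9, 36, 17, 31), (q, 9, 36, 18, 13), (q, 9, 36, 9, 14), (q, 9, 36, 9, 36)}
Apply σ_{A > A2}; surviving tuples: {(b, 6, 26, 1, 18), (p, 10, 16, 40, 10), (q, 17, 31, 1, 13), (q, 17, 31, 18, 13), (q, 17, 31, 9, 14), (q, 9, 14, 1, 13), (q, 9, 14, 18, 13), (q, 9, 36, 1, 13), (q, 9, 36, 17, 31), (q, 9, 36, 18, 13), (q, 9, 36, 9, 14)}
Projecting to A2, A (3 duplicate(s) eliminated): {(10, 16), (13, 14), (13, 31), (13, 36), (14, 31), (14, 36), (18, 26), (31, 36)}

{(10, 16), (13, 14), (13, 31), (13, 36), (14, 31), (14, 36), (18, 26), (31, 36)}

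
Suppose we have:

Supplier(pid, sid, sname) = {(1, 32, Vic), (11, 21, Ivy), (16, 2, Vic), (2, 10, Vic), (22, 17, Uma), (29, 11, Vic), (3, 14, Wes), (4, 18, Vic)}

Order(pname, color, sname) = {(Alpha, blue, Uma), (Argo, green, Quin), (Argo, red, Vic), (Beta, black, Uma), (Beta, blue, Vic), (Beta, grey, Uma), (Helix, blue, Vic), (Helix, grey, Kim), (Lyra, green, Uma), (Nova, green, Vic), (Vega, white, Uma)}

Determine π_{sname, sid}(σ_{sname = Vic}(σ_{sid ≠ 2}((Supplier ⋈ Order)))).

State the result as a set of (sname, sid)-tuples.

Natural join on sname: {(1, 32, Vic, Argo, red), (1, 32, Vic, Beta, blue), (1, 32, Vic, Helix, blue), (1, 32, Vic, Nova, green), (16, 2, Vic, Argo, red), (16, 2, Vic, Beta, blue), (16, 2, Vic, Helix, blue), (16, 2, Vic, Nova, green), (2, 10, Vic, Argo, red), (2, 10, Vic, Beta, blue), (2, 10, Vic, Helix, blue), (2, 10, Vic, Nova, green), (22, 17, Uma, Alpha, blue), (22, 17, Uma, Beta, black), (22, 17, Uma, Beta, grey), (22, 17, Uma, Lyra, green), (22, 17, Uma, Vega, white), (29, 11, Vic, Argo, red), (29, 11, Vic, Beta, blue), (29, 11, Vic, Helix, blue), (29, 11, Vic, Nova, green), (4, 18, Vic, Argo, red), (4, 18, Vic, Beta, blue), (4, 18, Vic, Helix, blue), (4, 18, Vic, Nova, green)}
Apply σ_{sid ≠ 2}; surviving tuples: {(1, 32, Vic, Argo, red), (1, 32, Vic, Beta, blue), (1, 32, Vic, Helix, blue), (1, 32, Vic, Nova, green), (2, 10, Vic, Argo, red), (2, 10, Vic, Beta, blue), (2, 10, Vic, Helix, blue), (2, 10, Vic, Nova, green), (22, 17, Uma, Alpha, blue), (22, 17, Uma, Beta, black), (22, 17, Uma, Beta, grey), (22, 17, Uma, Lyra, green), (22, 17, Uma, Vega, white), (29, 11, Vic, Argo, red), (29, 11, Vic, Beta, blue), (29, 11, Vic, Helix, blue), (29, 11, Vic, Nova, green), (4, 18, Vic, Argo, red), (4, 18, Vic, Beta, blue), (4, 18, Vic, Helix, blue), (4, 18, Vic, Nova, green)}
Apply σ_{sname = Vic}; surviving tuples: {(1, 32, Vic, Argo, red), (1, 32, Vic, Beta, blue), (1, 32, Vic, Helix, blue), (1, 32, Vic, Nova, green), (2, 10, Vic, Argo, red), (2, 10, Vic, Beta, blue), (2, 10, Vic, Helix, blue), (2, 10, Vic, Nova, green), (29, 11, Vic, Argo, red), (29, 11, Vic, Beta, blue), (29, 11, Vic, Helix, blue), (29, 11, Vic, Nova, green), (4, 18, Vic, Argo, red), (4, 18, Vic, Beta, blue), (4, 18, Vic, Helix, blue), (4, 18, Vic, Nova, green)}
Projecting to sname, sid (12 duplicate(s) eliminated): {(Vic, 10), (Vic, 11), (Vic, 18), (Vic, 32)}

{(Vic, 10), (Vic, 11), (Vic, 18), (Vic, 32)}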